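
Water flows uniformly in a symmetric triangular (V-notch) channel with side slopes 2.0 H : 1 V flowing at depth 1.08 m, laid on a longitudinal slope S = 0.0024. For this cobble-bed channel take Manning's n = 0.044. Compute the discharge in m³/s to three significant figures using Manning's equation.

A = z·y² = 2.0×1.08² = 2.333 m²
P = 2y√(1+z²) = 2×1.08×√(1+2.0²) = 4.830 m
R = A/P = 2.333/4.830 = 0.4830 m
Q = (1/n)·A·R^(2/3)·S^(1/2) = (1/0.044) × 2.333 × 0.4830^(2/3) × 0.0024^(1/2) = 1.599 m³/s

1.60 m³/s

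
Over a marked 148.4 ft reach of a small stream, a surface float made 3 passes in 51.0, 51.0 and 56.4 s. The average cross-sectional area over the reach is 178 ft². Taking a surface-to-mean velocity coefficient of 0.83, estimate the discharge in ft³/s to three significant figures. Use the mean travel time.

415 ft³/s

t̄ = (51.0 + 51.0 + 56.4) / 3 = 52.8 s
v_surface = L / t̄ = 148.4 / 52.8 = 2.811 ft/s
v_mean = 0.83 × 2.811 = 2.333 ft/s
Q = A × v_mean = 178 × 2.333 = 415.2 ft³/s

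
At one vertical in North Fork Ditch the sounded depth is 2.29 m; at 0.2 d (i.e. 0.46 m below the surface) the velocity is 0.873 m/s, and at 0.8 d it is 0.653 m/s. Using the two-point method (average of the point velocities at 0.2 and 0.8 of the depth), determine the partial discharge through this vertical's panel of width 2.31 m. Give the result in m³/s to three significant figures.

v̄ = (0.873 + 0.653) / 2 = 0.7630 m/s
q = v̄ × d × w = 0.7630 × 2.29 × 2.31 = 4.036 m³/s

4.04 m³/s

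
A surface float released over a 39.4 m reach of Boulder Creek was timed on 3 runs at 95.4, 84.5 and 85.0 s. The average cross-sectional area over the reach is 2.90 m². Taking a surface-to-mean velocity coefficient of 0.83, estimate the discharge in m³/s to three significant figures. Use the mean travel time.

t̄ = (95.4 + 84.5 + 85.0) / 3 = 88.3 s
v_surface = L / t̄ = 39.4 / 88.3 = 0.4462 m/s
v_mean = 0.83 × 0.4462 = 0.3704 m/s
Q = A × v_mean = 2.90 × 0.3704 = 1.074 m³/s

1.07 m³/s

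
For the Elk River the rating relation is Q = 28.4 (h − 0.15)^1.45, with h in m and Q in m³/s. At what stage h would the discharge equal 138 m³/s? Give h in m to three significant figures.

3.13 m

h − h₀ = (Q/C)^(1/b) = (138/28.4)^(1/1.45) = 2.975 m
h = 0.15 + 2.975 = 3.125 m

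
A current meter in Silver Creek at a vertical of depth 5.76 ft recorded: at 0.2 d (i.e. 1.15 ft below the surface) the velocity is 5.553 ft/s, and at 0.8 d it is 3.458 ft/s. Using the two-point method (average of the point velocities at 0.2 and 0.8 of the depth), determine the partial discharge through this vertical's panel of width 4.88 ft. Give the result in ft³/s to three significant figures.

v̄ = (5.553 + 3.458) / 2 = 4.506 ft/s
q = v̄ × d × w = 4.506 × 5.76 × 4.88 = 126.6 ft³/s

127 ft³/s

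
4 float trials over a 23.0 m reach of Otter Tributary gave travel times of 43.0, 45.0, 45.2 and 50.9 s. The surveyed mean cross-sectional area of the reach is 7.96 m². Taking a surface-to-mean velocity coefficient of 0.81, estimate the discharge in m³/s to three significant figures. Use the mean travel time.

t̄ = (43.0 + 45.0 + 45.2 + 50.9) / 4 = 46.025 s
v_surface = L / t̄ = 23.0 / 46.025 = 0.4997 m/s
v_mean = 0.81 × 0.4997 = 0.4048 m/s
Q = A × v_mean = 7.96 × 0.4048 = 3.222 m³/s

3.22 m³/s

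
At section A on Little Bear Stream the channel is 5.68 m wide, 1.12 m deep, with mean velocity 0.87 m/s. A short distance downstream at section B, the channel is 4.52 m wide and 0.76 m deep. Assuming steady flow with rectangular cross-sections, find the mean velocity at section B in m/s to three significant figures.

Q = A₁V₁ = (5.68×1.12) × 0.87 = 5.535 m³/s
A₂ = 4.52 × 0.76 = 3.435 m²
V₂ = Q/A₂ = 5.535/3.435 = 1.611 m/s

1.61 m/s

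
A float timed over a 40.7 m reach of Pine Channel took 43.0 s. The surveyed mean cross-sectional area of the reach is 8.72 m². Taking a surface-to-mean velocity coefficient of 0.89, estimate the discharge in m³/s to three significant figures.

7.35 m³/s

v_surface = L / t̄ = 40.7 / 43 = 0.9465 m/s
v_mean = 0.89 × 0.9465 = 0.8424 m/s
Q = A × v_mean = 8.72 × 0.8424 = 7.346 m³/s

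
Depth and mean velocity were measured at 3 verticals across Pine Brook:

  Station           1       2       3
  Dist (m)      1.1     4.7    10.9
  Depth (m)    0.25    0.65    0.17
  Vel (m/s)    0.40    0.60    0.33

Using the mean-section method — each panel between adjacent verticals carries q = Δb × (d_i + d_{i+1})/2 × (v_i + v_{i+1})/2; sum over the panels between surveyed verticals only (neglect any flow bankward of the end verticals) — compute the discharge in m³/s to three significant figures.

1.99 m³/s

Panel 1-2: Δb = 3.6 m, d̄ = (0.25+0.65)/2 = 0.45, v̄ = (0.40+0.60)/2 = 0.5 → q = 3.6×0.45×0.5 = 0.8100 m³/s
Panel 2-3: Δb = 6.2 m, d̄ = (0.65+0.17)/2 = 0.41, v̄ = (0.60+0.33)/2 = 0.465 → q = 6.2×0.41×0.465 = 1.182 m³/s
Q = Σ q = 1.992 m³/s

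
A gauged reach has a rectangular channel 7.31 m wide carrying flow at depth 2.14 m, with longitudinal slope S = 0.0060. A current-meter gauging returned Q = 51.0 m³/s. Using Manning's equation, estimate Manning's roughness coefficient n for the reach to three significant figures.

0.0290

A = b·y = 7.31 × 2.14 = 15.64 m²
P = b + 2y = 7.31 + 2×2.14 = 11.59 m
R = A/P = 15.64/11.59 = 1.350 m
n = (1/Q)·A·R^(2/3)·S^(1/2) = (1/51.0) × 15.64 × 1.221 × 0.07746 = 0.02902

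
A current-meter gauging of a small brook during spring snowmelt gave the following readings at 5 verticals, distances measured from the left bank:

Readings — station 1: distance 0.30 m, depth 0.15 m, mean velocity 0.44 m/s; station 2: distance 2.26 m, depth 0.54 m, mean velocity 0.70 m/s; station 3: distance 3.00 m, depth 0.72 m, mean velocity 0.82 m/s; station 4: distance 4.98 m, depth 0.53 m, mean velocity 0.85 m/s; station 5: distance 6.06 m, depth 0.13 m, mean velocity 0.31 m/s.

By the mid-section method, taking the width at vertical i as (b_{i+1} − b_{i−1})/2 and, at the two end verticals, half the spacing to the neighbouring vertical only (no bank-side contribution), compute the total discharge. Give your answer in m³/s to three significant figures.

w_1 = (2.26 − 0.30)/2 = 0.98 m; q_1 = 0.44 × 0.15 × 0.98 = 0.06468 m³/s
w_2 = (3.00 − 0.30)/2 = 1.35 m; q_2 = 0.70 × 0.54 × 1.35 = 0.5103 m³/s
w_3 = (4.98 − 2.26)/2 = 1.36 m; q_3 = 0.82 × 0.72 × 1.36 = 0.8029 m³/s
w_4 = (6.06 − 3.00)/2 = 1.53 m; q_4 = 0.85 × 0.53 × 1.53 = 0.6893 m³/s
w_5 = (6.06 − 4.98)/2 = 0.54 m; q_5 = 0.31 × 0.13 × 0.54 = 0.02176 m³/s
Q = Σ qᵢ = 2.089 m³/s

2.09 m³/s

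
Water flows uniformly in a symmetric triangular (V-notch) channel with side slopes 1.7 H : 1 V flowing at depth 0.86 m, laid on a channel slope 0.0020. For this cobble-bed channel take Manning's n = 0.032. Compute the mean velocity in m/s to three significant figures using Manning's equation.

0.721 m/s

A = z·y² = 1.7×0.86² = 1.257 m²
P = 2y√(1+z²) = 2×0.86×√(1+1.7²) = 3.392 m
R = A/P = 1.257/3.392 = 0.3706 m
Q = (1/n)·A·R^(2/3)·S^(1/2) = (1/0.032) × 1.257 × 0.3706^(2/3) × 0.0020^(1/2) = 0.9066 m³/s
V = Q/A = 0.9066/1.257 = 0.7211 m/s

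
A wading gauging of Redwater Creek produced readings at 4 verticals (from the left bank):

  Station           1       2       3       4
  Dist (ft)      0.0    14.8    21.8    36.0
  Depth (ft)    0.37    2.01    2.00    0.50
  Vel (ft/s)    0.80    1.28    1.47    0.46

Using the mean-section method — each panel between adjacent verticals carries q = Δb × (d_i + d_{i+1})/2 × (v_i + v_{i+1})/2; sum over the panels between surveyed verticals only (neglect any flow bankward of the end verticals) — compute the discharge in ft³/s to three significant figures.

Panel 1-2: Δb = 14.8 ft, d̄ = (0.37+2.01)/2 = 1.19, v̄ = (0.80+1.28)/2 = 1.04 → q = 14.8×1.19×1.04 = 18.32 ft³/s
Panel 2-3: Δb = 7 ft, d̄ = (2.01+2.00)/2 = 2.005, v̄ = (1.28+1.47)/2 = 1.375 → q = 7×2.005×1.375 = 19.30 ft³/s
Panel 3-4: Δb = 14.2 ft, d̄ = (2.00+0.50)/2 = 1.25, v̄ = (1.47+0.46)/2 = 0.965 → q = 14.2×1.25×0.965 = 17.13 ft³/s
Q = Σ q = 54.74 ft³/s

54.7 ft³/s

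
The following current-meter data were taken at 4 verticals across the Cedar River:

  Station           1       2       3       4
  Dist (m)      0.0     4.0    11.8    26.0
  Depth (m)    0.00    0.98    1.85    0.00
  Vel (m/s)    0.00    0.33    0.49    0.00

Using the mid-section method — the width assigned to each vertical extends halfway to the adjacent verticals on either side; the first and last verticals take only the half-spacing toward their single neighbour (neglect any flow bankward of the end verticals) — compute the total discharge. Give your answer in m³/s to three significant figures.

w_2 = (11.8 − 0.0)/2 = 5.9 m; q_2 = 0.33 × 0.98 × 5.9 = 1.908 m³/s
w_3 = (26.0 − 4.0)/2 = 11 m; q_3 = 0.49 × 1.85 × 11 = 9.972 m³/s
Stations 1, 4 contribute zero (depth or velocity is 0).
Q = Σ qᵢ = 11.88 m³/s

11.9 m³/s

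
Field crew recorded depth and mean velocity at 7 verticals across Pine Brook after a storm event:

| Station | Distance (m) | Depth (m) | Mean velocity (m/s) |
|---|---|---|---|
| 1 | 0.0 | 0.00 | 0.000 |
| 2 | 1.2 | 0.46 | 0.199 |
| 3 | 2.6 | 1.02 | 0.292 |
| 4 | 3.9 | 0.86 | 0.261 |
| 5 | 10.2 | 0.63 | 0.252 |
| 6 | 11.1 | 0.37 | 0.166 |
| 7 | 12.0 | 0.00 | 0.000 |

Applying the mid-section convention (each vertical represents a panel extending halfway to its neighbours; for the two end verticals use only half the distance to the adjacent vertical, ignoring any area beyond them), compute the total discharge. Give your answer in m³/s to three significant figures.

2.00 m³/s

w_2 = (2.6 − 0.0)/2 = 1.3 m; q_2 = 0.199 × 0.46 × 1.3 = 0.1190 m³/s
w_3 = (3.9 − 1.2)/2 = 1.35 m; q_3 = 0.292 × 1.02 × 1.35 = 0.4021 m³/s
w_4 = (10.2 − 2.6)/2 = 3.8 m; q_4 = 0.261 × 0.86 × 3.8 = 0.8529 m³/s
w_5 = (11.1 − 3.9)/2 = 3.6 m; q_5 = 0.252 × 0.63 × 3.6 = 0.5715 m³/s
w_6 = (12.0 − 10.2)/2 = 0.9 m; q_6 = 0.166 × 0.37 × 0.9 = 0.05528 m³/s
Stations 1, 7 contribute zero (depth or velocity is 0).
Q = Σ qᵢ = 2.001 m³/s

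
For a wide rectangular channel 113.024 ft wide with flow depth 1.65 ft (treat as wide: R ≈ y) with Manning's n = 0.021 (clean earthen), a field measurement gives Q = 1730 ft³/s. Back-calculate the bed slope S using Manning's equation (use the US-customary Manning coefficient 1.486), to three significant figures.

0.00881

A = b·y = 113.024 × 1.65 = 186.5 ft²
Wide channel: R ≈ y = 1.65 ft
S = (Q·n / (1.486·A·R^(2/3)))² = (1730×0.021 / (1.486×186.5×1.396))² = 0.008815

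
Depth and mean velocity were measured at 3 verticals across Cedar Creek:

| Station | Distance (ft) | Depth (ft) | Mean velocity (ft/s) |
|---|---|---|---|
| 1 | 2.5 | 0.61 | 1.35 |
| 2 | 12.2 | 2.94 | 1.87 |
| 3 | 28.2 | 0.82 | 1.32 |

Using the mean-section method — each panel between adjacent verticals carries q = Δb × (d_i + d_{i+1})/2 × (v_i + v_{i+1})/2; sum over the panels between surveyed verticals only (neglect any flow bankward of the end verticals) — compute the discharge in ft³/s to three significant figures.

Panel 1-2: Δb = 9.7 ft, d̄ = (0.61+2.94)/2 = 1.775, v̄ = (1.35+1.87)/2 = 1.61 → q = 9.7×1.775×1.61 = 27.72 ft³/s
Panel 2-3: Δb = 16 ft, d̄ = (2.94+0.82)/2 = 1.88, v̄ = (1.87+1.32)/2 = 1.595 → q = 16×1.88×1.595 = 47.98 ft³/s
Q = Σ q = 75.70 ft³/s

75.7 ft³/s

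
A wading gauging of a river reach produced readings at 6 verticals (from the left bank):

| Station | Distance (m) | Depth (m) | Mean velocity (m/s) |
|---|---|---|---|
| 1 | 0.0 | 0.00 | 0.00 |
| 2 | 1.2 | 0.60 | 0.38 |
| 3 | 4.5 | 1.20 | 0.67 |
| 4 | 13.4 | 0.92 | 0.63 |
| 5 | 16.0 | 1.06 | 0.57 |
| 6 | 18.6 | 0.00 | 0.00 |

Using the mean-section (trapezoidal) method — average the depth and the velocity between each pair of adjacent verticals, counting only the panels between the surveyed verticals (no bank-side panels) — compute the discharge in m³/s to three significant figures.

9.70 m³/s

Panel 1-2: Δb = 1.2 m, d̄ = (0.00+0.60)/2 = 0.3, v̄ = (0.00+0.38)/2 = 0.19 → q = 1.2×0.3×0.19 = 0.06840 m³/s
Panel 2-3: Δb = 3.3 m, d̄ = (0.60+1.20)/2 = 0.9, v̄ = (0.38+0.67)/2 = 0.525 → q = 3.3×0.9×0.525 = 1.559 m³/s
Panel 3-4: Δb = 8.9 m, d̄ = (1.20+0.92)/2 = 1.06, v̄ = (0.67+0.63)/2 = 0.65 → q = 8.9×1.06×0.65 = 6.132 m³/s
Panel 4-5: Δb = 2.6 m, d̄ = (0.92+1.06)/2 = 0.99, v̄ = (0.63+0.57)/2 = 0.6 → q = 2.6×0.99×0.6 = 1.544 m³/s
Panel 5-6: Δb = 2.6 m, d̄ = (1.06+0.00)/2 = 0.53, v̄ = (0.57+0.00)/2 = 0.285 → q = 2.6×0.53×0.285 = 0.3927 m³/s
Q = Σ q = 9.697 m³/s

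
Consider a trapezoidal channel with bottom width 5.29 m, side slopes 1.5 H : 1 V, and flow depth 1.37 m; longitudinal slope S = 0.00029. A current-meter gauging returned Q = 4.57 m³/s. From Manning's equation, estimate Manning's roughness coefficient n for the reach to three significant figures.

0.0371

A = (b + z·y)·y = (5.29 + 1.5×1.37)×1.37 = 10.06 m²
P = b + 2y√(1+z²) = 5.29 + 2×1.37×√(1+1.5²) = 10.23 m
R = A/P = 10.06/10.23 = 0.9837 m
n = (1/Q)·A·R^(2/3)·S^(1/2) = (1/4.57) × 10.06 × 0.9891 × 0.01703 = 0.03709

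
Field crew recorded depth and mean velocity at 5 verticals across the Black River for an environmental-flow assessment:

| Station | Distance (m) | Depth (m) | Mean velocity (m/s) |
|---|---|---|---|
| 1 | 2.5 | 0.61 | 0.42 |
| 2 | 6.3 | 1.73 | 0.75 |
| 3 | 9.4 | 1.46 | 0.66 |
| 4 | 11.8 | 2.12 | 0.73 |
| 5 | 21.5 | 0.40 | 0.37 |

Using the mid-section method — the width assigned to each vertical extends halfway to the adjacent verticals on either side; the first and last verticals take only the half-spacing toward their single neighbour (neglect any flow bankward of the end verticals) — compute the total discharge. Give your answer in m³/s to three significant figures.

17.7 m³/s

w_1 = (6.3 − 2.5)/2 = 1.9 m; q_1 = 0.42 × 0.61 × 1.9 = 0.4868 m³/s
w_2 = (9.4 − 2.5)/2 = 3.45 m; q_2 = 0.75 × 1.73 × 3.45 = 4.476 m³/s
w_3 = (11.8 − 6.3)/2 = 2.75 m; q_3 = 0.66 × 1.46 × 2.75 = 2.650 m³/s
w_4 = (21.5 − 9.4)/2 = 6.05 m; q_4 = 0.73 × 2.12 × 6.05 = 9.363 m³/s
w_5 = (21.5 − 11.8)/2 = 4.85 m; q_5 = 0.37 × 0.40 × 4.85 = 0.7178 m³/s
Q = Σ qᵢ = 17.69 m³/s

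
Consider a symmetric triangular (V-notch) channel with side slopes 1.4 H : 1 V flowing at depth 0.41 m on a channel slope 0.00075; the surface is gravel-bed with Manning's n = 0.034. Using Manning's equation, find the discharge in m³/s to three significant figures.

A = z·y² = 1.4×0.41² = 0.2353 m²
P = 2y√(1+z²) = 2×0.41×√(1+1.4²) = 1.411 m
R = A/P = 0.2353/1.411 = 0.1668 m
Q = (1/n)·A·R^(2/3)·S^(1/2) = (1/0.034) × 0.2353 × 0.1668^(2/3) × 0.00075^(1/2) = 0.05744 m³/s

0.0574 m³/s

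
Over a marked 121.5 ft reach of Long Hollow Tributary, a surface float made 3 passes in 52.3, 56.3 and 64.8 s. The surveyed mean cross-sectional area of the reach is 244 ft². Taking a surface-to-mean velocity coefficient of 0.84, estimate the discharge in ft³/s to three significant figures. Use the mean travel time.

t̄ = (52.3 + 56.3 + 64.8) / 3 = 57.8 s
v_surface = L / t̄ = 121.5 / 57.8 = 2.102 ft/s
v_mean = 0.84 × 2.102 = 1.766 ft/s
Q = A × v_mean = 244 × 1.766 = 430.8 ft³/s

431 ft³/s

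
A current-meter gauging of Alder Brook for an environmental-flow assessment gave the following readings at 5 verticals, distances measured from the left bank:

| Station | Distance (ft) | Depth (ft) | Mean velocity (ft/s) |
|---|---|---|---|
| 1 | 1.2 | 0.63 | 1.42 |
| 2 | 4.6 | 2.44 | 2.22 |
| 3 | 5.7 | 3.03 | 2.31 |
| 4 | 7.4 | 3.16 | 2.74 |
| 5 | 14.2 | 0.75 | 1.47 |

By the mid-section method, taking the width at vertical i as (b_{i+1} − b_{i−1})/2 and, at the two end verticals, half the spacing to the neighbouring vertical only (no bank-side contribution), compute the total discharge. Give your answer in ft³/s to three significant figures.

w_1 = (4.6 − 1.2)/2 = 1.7 ft; q_1 = 1.42 × 0.63 × 1.7 = 1.521 ft³/s
w_2 = (5.7 − 1.2)/2 = 2.25 ft; q_2 = 2.22 × 2.44 × 2.25 = 12.19 ft³/s
w_3 = (7.4 − 4.6)/2 = 1.4 ft; q_3 = 2.31 × 3.03 × 1.4 = 9.799 ft³/s
w_4 = (14.2 − 5.7)/2 = 4.25 ft; q_4 = 2.74 × 3.16 × 4.25 = 36.80 ft³/s
w_5 = (14.2 − 7.4)/2 = 3.4 ft; q_5 = 1.47 × 0.75 × 3.4 = 3.749 ft³/s
Q = Σ qᵢ = 64.05 ft³/s

64.1 ft³/s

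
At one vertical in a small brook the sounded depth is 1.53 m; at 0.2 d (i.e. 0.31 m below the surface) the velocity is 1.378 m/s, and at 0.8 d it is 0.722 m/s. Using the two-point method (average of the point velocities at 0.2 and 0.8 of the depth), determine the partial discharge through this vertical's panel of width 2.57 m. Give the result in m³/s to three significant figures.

v̄ = (1.378 + 0.722) / 2 = 1.050 m/s
q = v̄ × d × w = 1.050 × 1.53 × 2.57 = 4.129 m³/s

4.13 m³/s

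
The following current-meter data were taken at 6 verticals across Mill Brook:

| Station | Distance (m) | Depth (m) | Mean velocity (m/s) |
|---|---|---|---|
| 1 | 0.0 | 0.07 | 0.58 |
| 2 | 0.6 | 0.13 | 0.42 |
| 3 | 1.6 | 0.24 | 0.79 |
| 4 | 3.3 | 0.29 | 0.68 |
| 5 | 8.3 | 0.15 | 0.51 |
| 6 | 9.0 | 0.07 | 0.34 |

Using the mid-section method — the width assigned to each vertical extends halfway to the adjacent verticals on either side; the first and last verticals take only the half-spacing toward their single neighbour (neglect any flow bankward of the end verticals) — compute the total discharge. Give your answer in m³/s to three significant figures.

1.20 m³/s

w_1 = (0.6 − 0.0)/2 = 0.3 m; q_1 = 0.58 × 0.07 × 0.3 = 0.01218 m³/s
w_2 = (1.6 − 0.0)/2 = 0.8 m; q_2 = 0.42 × 0.13 × 0.8 = 0.04368 m³/s
w_3 = (3.3 − 0.6)/2 = 1.35 m; q_3 = 0.79 × 0.24 × 1.35 = 0.2560 m³/s
w_4 = (8.3 − 1.6)/2 = 3.35 m; q_4 = 0.68 × 0.29 × 3.35 = 0.6606 m³/s
w_5 = (9.0 − 3.3)/2 = 2.85 m; q_5 = 0.51 × 0.15 × 2.85 = 0.2180 m³/s
w_6 = (9.0 − 8.3)/2 = 0.35 m; q_6 = 0.34 × 0.07 × 0.35 = 0.008330 m³/s
Q = Σ qᵢ = 1.199 m³/s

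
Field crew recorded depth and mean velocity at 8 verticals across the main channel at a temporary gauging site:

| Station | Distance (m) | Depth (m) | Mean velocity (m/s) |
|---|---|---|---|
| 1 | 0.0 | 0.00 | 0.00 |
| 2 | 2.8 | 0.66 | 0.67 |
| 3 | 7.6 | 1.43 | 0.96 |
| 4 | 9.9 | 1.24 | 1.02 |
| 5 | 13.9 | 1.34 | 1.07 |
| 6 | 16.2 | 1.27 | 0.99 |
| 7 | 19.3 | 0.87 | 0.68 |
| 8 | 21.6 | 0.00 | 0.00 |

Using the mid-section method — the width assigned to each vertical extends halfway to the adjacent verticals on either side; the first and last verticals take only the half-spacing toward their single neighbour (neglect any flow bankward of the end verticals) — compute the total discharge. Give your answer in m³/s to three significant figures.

w_2 = (7.6 − 0.0)/2 = 3.8 m; q_2 = 0.67 × 0.66 × 3.8 = 1.680 m³/s
w_3 = (9.9 − 2.8)/2 = 3.55 m; q_3 = 0.96 × 1.43 × 3.55 = 4.873 m³/s
w_4 = (13.9 − 7.6)/2 = 3.15 m; q_4 = 1.02 × 1.24 × 3.15 = 3.984 m³/s
w_5 = (16.2 − 9.9)/2 = 3.15 m; q_5 = 1.07 × 1.34 × 3.15 = 4.516 m³/s
w_6 = (19.3 − 13.9)/2 = 2.7 m; q_6 = 0.99 × 1.27 × 2.7 = 3.395 m³/s
w_7 = (21.6 − 16.2)/2 = 2.7 m; q_7 = 0.68 × 0.87 × 2.7 = 1.597 m³/s
Stations 1, 8 contribute zero (depth or velocity is 0).
Q = Σ qᵢ = 20.05 m³/s

20.0 m³/s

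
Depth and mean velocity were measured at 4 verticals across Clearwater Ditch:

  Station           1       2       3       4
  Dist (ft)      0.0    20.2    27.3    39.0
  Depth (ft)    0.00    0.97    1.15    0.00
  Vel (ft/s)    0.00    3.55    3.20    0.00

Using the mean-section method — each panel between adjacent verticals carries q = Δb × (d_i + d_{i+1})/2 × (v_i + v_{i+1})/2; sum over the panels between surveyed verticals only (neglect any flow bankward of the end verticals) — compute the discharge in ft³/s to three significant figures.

53.6 ft³/s

Panel 1-2: Δb = 20.2 ft, d̄ = (0.00+0.97)/2 = 0.485, v̄ = (0.00+3.55)/2 = 1.775 → q = 20.2×0.485×1.775 = 17.39 ft³/s
Panel 2-3: Δb = 7.1 ft, d̄ = (0.97+1.15)/2 = 1.06, v̄ = (3.55+3.20)/2 = 3.375 → q = 7.1×1.06×3.375 = 25.40 ft³/s
Panel 3-4: Δb = 11.7 ft, d̄ = (1.15+0.00)/2 = 0.575, v̄ = (3.20+0.00)/2 = 1.6 → q = 11.7×0.575×1.6 = 10.76 ft³/s
Q = Σ q = 53.55 ft³/s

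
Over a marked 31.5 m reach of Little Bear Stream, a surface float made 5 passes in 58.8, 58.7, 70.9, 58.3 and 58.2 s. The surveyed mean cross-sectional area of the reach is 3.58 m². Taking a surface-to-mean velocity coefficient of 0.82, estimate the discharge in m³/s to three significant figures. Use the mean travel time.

t̄ = (58.8 + 58.7 + 70.9 + 58.3 + 58.2) / 5 = 60.98 s
v_surface = L / t̄ = 31.5 / 60.98 = 0.5166 m/s
v_mean = 0.82 × 0.5166 = 0.4236 m/s
Q = A × v_mean = 3.58 × 0.4236 = 1.516 m³/s

1.52 m³/s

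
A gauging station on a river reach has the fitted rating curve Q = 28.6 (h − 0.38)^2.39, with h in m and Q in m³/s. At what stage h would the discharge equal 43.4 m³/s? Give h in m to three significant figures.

h − h₀ = (Q/C)^(1/b) = (43.4/28.6)^(1/2.39) = 1.191 m
h = 0.38 + 1.191 = 1.571 m

1.57 m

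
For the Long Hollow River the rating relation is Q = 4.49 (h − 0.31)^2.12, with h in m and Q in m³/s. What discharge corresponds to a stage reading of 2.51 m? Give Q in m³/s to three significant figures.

23.9 m³/s

Q = 4.49 × (2.51 − 0.31)^2.12 = 4.49 × 2.2^2.12 = 23.89 m³/s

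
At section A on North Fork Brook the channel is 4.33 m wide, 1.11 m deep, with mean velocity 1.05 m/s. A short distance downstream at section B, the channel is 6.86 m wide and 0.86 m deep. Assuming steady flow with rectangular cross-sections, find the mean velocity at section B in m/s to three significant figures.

Q = A₁V₁ = (4.33×1.11) × 1.05 = 5.047 m³/s
A₂ = 6.86 × 0.86 = 5.900 m²
V₂ = Q/A₂ = 5.047/5.900 = 0.8554 m/s

0.855 m/s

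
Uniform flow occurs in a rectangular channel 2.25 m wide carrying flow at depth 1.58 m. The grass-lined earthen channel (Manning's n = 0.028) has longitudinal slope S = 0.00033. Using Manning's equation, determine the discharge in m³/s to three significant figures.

1.74 m³/s

A = b·y = 2.25 × 1.58 = 3.555 m²
P = b + 2y = 2.25 + 2×1.58 = 5.410 m
R = A/P = 3.555/5.410 = 0.6571 m
Q = (1/n)·A·R^(2/3)·S^(1/2) = (1/0.028) × 3.555 × 0.6571^(2/3) × 0.00033^(1/2) = 1.743 m³/s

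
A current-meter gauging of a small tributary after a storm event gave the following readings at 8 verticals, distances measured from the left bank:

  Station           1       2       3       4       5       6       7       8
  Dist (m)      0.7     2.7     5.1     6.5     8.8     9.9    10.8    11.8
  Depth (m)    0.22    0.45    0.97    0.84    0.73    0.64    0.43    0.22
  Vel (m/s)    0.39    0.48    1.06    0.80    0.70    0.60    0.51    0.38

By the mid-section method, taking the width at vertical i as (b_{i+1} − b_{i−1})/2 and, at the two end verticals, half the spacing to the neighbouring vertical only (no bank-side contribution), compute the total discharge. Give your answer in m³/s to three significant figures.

w_1 = (2.7 − 0.7)/2 = 1 m; q_1 = 0.39 × 0.22 × 1 = 0.08580 m³/s
w_2 = (5.1 − 0.7)/2 = 2.2 m; q_2 = 0.48 × 0.45 × 2.2 = 0.4752 m³/s
w_3 = (6.5 − 2.7)/2 = 1.9 m; q_3 = 1.06 × 0.97 × 1.9 = 1.954 m³/s
w_4 = (8.8 − 5.1)/2 = 1.85 m; q_4 = 0.80 × 0.84 × 1.85 = 1.243 m³/s
w_5 = (9.9 − 6.5)/2 = 1.7 m; q_5 = 0.70 × 0.73 × 1.7 = 0.8687 m³/s
w_6 = (10.8 − 8.8)/2 = 1 m; q_6 = 0.60 × 0.64 × 1 = 0.3840 m³/s
w_7 = (11.8 − 9.9)/2 = 0.95 m; q_7 = 0.51 × 0.43 × 0.95 = 0.2083 m³/s
w_8 = (11.8 − 10.8)/2 = 0.5 m; q_8 = 0.38 × 0.22 × 0.5 = 0.04180 m³/s
Q = Σ qᵢ = 5.261 m³/s

5.26 m³/s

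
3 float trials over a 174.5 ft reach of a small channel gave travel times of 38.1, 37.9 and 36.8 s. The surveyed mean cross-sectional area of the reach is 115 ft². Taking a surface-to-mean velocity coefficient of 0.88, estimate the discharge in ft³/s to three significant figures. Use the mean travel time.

470 ft³/s

t̄ = (38.1 + 37.9 + 36.8) / 3 = 37.6 s
v_surface = L / t̄ = 174.5 / 37.6 = 4.641 ft/s
v_mean = 0.88 × 4.641 = 4.084 ft/s
Q = A × v_mean = 115 × 4.084 = 469.7 ft³/s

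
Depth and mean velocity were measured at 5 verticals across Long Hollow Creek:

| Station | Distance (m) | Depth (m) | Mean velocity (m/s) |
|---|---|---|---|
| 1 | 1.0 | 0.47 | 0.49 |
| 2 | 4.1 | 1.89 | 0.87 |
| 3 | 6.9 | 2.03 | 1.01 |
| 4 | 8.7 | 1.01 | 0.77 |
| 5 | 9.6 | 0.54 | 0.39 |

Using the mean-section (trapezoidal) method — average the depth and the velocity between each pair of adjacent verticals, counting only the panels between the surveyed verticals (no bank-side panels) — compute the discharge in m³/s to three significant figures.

Panel 1-2: Δb = 3.1 m, d̄ = (0.47+1.89)/2 = 1.18, v̄ = (0.49+0.87)/2 = 0.68 → q = 3.1×1.18×0.68 = 2.487 m³/s
Panel 2-3: Δb = 2.8 m, d̄ = (1.89+2.03)/2 = 1.96, v̄ = (0.87+1.01)/2 = 0.94 → q = 2.8×1.96×0.94 = 5.159 m³/s
Panel 3-4: Δb = 1.8 m, d̄ = (2.03+1.01)/2 = 1.52, v̄ = (1.01+0.77)/2 = 0.89 → q = 1.8×1.52×0.89 = 2.435 m³/s
Panel 4-5: Δb = 0.9 m, d̄ = (1.01+0.54)/2 = 0.775, v̄ = (0.77+0.39)/2 = 0.58 → q = 0.9×0.775×0.58 = 0.4046 m³/s
Q = Σ q = 10.49 m³/s

10.5 m³/s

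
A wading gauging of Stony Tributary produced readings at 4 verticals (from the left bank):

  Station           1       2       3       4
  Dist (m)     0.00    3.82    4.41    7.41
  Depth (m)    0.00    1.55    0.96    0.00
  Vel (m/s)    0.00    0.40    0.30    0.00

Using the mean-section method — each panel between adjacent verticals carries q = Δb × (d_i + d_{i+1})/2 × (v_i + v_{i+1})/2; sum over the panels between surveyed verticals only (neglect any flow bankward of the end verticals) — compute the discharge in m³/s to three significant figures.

1.07 m³/s

Panel 1-2: Δb = 3.82 m, d̄ = (0.00+1.55)/2 = 0.775, v̄ = (0.00+0.40)/2 = 0.2 → q = 3.82×0.775×0.2 = 0.5921 m³/s
Panel 2-3: Δb = 0.59 m, d̄ = (1.55+0.96)/2 = 1.255, v̄ = (0.40+0.30)/2 = 0.35 → q = 0.59×1.255×0.35 = 0.2592 m³/s
Panel 3-4: Δb = 3 m, d̄ = (0.96+0.00)/2 = 0.48, v̄ = (0.30+0.00)/2 = 0.15 → q = 3×0.48×0.15 = 0.2160 m³/s
Q = Σ q = 1.067 m³/s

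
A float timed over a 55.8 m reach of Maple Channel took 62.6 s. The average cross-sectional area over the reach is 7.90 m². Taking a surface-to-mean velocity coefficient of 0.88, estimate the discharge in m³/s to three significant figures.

v_surface = L / t̄ = 55.8 / 62.6 = 0.8914 m/s
v_mean = 0.88 × 0.8914 = 0.7844 m/s
Q = A × v_mean = 7.90 × 0.7844 = 6.197 m³/s

6.20 m³/s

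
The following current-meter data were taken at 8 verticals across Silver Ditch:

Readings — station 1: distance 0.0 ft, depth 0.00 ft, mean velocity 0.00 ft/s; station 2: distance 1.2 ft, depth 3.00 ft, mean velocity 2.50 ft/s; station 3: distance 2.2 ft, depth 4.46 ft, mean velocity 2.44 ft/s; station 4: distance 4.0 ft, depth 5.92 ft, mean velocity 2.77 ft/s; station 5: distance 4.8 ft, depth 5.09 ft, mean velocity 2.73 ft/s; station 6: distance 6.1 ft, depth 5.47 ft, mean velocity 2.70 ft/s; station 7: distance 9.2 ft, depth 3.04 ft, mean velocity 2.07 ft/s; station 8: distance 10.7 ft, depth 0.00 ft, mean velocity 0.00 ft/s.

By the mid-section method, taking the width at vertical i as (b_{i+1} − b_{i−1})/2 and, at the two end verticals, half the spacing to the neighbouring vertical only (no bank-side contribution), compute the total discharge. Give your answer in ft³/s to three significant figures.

106 ft³/s

w_2 = (2.2 − 0.0)/2 = 1.1 ft; q_2 = 2.50 × 3.00 × 1.1 = 8.250 ft³/s
w_3 = (4.0 − 1.2)/2 = 1.4 ft; q_3 = 2.44 × 4.46 × 1.4 = 15.24 ft³/s
w_4 = (4.8 − 2.2)/2 = 1.3 ft; q_4 = 2.77 × 5.92 × 1.3 = 21.32 ft³/s
w_5 = (6.1 − 4.0)/2 = 1.05 ft; q_5 = 2.73 × 5.09 × 1.05 = 14.59 ft³/s
w_6 = (9.2 − 4.8)/2 = 2.2 ft; q_6 = 2.70 × 5.47 × 2.2 = 32.49 ft³/s
w_7 = (10.7 − 6.1)/2 = 2.3 ft; q_7 = 2.07 × 3.04 × 2.3 = 14.47 ft³/s
Stations 1, 8 contribute zero (depth or velocity is 0).
Q = Σ qᵢ = 106.4 ft³/s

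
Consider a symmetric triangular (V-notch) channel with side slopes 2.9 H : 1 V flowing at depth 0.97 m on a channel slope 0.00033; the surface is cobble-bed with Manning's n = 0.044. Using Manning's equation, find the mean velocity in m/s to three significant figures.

A = z·y² = 2.9×0.97² = 2.729 m²
P = 2y√(1+z²) = 2×0.97×√(1+2.9²) = 5.951 m
R = A/P = 2.729/5.951 = 0.4585 m
Q = (1/n)·A·R^(2/3)·S^(1/2) = (1/0.044) × 2.729 × 0.4585^(2/3) × 0.00033^(1/2) = 0.6698 m³/s
V = Q/A = 0.6698/2.729 = 0.2455 m/s

0.245 m/s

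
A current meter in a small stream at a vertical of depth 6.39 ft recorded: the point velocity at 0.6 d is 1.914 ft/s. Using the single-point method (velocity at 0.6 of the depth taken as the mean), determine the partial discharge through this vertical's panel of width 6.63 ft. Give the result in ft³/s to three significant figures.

81.1 ft³/s

v̄ = v₀.₆ = 1.914 ft/s
q = v̄ × d × w = 1.914 × 6.39 × 6.63 = 81.09 ft³/s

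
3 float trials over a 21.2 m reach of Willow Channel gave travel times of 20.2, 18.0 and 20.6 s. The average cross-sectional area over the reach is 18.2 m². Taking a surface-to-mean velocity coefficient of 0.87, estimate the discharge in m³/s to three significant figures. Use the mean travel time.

t̄ = (20.2 + 18.0 + 20.6) / 3 = 19.6 s
v_surface = L / t̄ = 21.2 / 19.6 = 1.082 m/s
v_mean = 0.87 × 1.082 = 0.9410 m/s
Q = A × v_mean = 18.2 × 0.9410 = 17.13 m³/s

17.1 m³/s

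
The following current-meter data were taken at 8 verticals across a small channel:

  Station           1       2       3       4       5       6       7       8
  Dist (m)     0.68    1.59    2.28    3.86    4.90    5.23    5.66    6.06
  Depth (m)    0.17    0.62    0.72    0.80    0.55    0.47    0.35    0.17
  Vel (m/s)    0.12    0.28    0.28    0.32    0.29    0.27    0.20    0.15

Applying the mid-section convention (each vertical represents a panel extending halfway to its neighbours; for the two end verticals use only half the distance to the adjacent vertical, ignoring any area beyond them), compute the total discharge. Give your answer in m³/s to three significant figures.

w_1 = (1.59 − 0.68)/2 = 0.455 m; q_1 = 0.12 × 0.17 × 0.455 = 0.009282 m³/s
w_2 = (2.28 − 0.68)/2 = 0.8 m; q_2 = 0.28 × 0.62 × 0.8 = 0.1389 m³/s
w_3 = (3.86 − 1.59)/2 = 1.135 m; q_3 = 0.28 × 0.72 × 1.135 = 0.2288 m³/s
w_4 = (4.90 − 2.28)/2 = 1.31 m; q_4 = 0.32 × 0.80 × 1.31 = 0.3354 m³/s
w_5 = (5.23 − 3.86)/2 = 0.685 m; q_5 = 0.29 × 0.55 × 0.685 = 0.1093 m³/s
w_6 = (5.66 − 4.90)/2 = 0.38 m; q_6 = 0.27 × 0.47 × 0.38 = 0.04822 m³/s
w_7 = (6.06 − 5.23)/2 = 0.415 m; q_7 = 0.20 × 0.35 × 0.415 = 0.02905 m³/s
w_8 = (6.06 − 5.66)/2 = 0.2 m; q_8 = 0.15 × 0.17 × 0.2 = 0.005100 m³/s
Q = Σ qᵢ = 0.9040 m³/s

0.904 m³/s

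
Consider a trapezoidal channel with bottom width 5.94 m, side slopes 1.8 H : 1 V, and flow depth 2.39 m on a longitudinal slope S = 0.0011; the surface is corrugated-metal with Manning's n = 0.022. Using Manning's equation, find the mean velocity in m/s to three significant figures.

A = (b + z·y)·y = (5.94 + 1.8×2.39)×2.39 = 24.48 m²
P = b + 2y√(1+z²) = 5.94 + 2×2.39×√(1+1.8²) = 15.78 m
R = A/P = 24.48/15.78 = 1.551 m
Q = (1/n)·A·R^(2/3)·S^(1/2) = (1/0.022) × 24.48 × 1.551^(2/3) × 0.0011^(1/2) = 49.45 m³/s
V = Q/A = 49.45/24.48 = 2.020 m/s

2.02 m/s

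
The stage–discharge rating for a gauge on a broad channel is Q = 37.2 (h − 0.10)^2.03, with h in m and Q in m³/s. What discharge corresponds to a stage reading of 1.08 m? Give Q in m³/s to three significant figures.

Q = 37.2 × (1.08 − 0.10)^2.03 = 37.2 × 0.98^2.03 = 35.71 m³/s

35.7 m³/s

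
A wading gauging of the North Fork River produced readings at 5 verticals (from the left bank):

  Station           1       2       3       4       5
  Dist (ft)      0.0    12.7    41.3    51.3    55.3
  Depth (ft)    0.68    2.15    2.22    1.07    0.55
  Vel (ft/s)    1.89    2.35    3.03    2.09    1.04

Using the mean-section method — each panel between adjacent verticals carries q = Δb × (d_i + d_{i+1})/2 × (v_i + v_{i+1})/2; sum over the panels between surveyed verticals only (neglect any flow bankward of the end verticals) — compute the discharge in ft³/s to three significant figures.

Panel 1-2: Δb = 12.7 ft, d̄ = (0.68+2.15)/2 = 1.415, v̄ = (1.89+2.35)/2 = 2.12 → q = 12.7×1.415×2.12 = 38.10 ft³/s
Panel 2-3: Δb = 28.6 ft, d̄ = (2.15+2.22)/2 = 2.185, v̄ = (2.35+3.03)/2 = 2.69 → q = 28.6×2.185×2.69 = 168.1 ft³/s
Panel 3-4: Δb = 10 ft, d̄ = (2.22+1.07)/2 = 1.645, v̄ = (3.03+2.09)/2 = 2.56 → q = 10×1.645×2.56 = 42.11 ft³/s
Panel 4-5: Δb = 4 ft, d̄ = (1.07+0.55)/2 = 0.81, v̄ = (2.09+1.04)/2 = 1.565 → q = 4×0.81×1.565 = 5.071 ft³/s
Q = Σ q = 253.4 ft³/s

253 ft³/s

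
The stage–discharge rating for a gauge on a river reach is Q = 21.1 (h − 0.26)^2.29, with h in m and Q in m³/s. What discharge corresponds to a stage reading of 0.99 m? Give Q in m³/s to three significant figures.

Q = 21.1 × (0.99 − 0.26)^2.29 = 21.1 × 0.73^2.29 = 10.26 m³/s

10.3 m³/s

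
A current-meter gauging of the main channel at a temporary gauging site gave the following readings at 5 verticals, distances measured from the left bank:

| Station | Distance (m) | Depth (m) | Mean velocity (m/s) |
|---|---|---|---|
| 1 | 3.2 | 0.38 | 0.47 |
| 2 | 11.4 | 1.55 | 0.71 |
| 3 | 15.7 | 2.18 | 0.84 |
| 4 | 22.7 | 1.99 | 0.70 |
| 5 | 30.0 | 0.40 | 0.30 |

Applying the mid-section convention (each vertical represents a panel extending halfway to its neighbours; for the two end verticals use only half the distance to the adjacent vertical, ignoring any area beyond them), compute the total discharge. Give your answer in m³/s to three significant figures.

28.4 m³/s

w_1 = (11.4 − 3.2)/2 = 4.1 m; q_1 = 0.47 × 0.38 × 4.1 = 0.7323 m³/s
w_2 = (15.7 − 3.2)/2 = 6.25 m; q_2 = 0.71 × 1.55 × 6.25 = 6.878 m³/s
w_3 = (22.7 − 11.4)/2 = 5.65 m; q_3 = 0.84 × 2.18 × 5.65 = 10.35 m³/s
w_4 = (30.0 − 15.7)/2 = 7.15 m; q_4 = 0.70 × 1.99 × 7.15 = 9.960 m³/s
w_5 = (30.0 − 22.7)/2 = 3.65 m; q_5 = 0.30 × 0.40 × 3.65 = 0.4380 m³/s
Q = Σ qᵢ = 28.35 m³/s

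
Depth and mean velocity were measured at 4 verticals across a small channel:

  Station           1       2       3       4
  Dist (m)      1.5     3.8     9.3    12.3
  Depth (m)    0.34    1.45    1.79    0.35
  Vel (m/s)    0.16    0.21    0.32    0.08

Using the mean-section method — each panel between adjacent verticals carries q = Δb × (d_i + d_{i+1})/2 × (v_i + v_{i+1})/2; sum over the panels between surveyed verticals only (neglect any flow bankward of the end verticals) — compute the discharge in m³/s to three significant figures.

3.38 m³/s

Panel 1-2: Δb = 2.3 m, d̄ = (0.34+1.45)/2 = 0.895, v̄ = (0.16+0.21)/2 = 0.185 → q = 2.3×0.895×0.185 = 0.3808 m³/s
Panel 2-3: Δb = 5.5 m, d̄ = (1.45+1.79)/2 = 1.62, v̄ = (0.21+0.32)/2 = 0.265 → q = 5.5×1.62×0.265 = 2.361 m³/s
Panel 3-4: Δb = 3 m, d̄ = (1.79+0.35)/2 = 1.07, v̄ = (0.32+0.08)/2 = 0.2 → q = 3×1.07×0.2 = 0.6420 m³/s
Q = Σ q = 3.384 m³/s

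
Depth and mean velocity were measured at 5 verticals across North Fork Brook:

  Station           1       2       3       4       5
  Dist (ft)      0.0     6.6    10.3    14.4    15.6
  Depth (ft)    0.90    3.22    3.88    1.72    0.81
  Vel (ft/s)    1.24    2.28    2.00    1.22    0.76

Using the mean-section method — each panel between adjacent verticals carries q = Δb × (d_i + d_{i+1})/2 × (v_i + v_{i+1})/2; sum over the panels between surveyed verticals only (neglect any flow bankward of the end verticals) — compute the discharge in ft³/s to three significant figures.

Panel 1-2: Δb = 6.6 ft, d̄ = (0.90+3.22)/2 = 2.06, v̄ = (1.24+2.28)/2 = 1.76 → q = 6.6×2.06×1.76 = 23.93 ft³/s
Panel 2-3: Δb = 3.7 ft, d̄ = (3.22+3.88)/2 = 3.55, v̄ = (2.28+2.00)/2 = 2.14 → q = 3.7×3.55×2.14 = 28.11 ft³/s
Panel 3-4: Δb = 4.1 ft, d̄ = (3.88+1.72)/2 = 2.8, v̄ = (2.00+1.22)/2 = 1.61 → q = 4.1×2.8×1.61 = 18.48 ft³/s
Panel 4-5: Δb = 1.2 ft, d̄ = (1.72+0.81)/2 = 1.265, v̄ = (1.22+0.76)/2 = 0.99 → q = 1.2×1.265×0.99 = 1.503 ft³/s
Q = Σ q = 72.02 ft³/s

72.0 ft³/s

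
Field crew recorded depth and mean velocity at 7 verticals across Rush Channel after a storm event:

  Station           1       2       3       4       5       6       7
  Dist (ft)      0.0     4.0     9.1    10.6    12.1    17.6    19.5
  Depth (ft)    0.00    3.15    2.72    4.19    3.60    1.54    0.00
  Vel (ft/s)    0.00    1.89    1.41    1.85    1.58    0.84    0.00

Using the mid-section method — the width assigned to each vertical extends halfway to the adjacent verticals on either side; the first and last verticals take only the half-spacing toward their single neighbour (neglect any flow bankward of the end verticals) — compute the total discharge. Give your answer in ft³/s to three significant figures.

76.1 ft³/s

w_2 = (9.1 − 0.0)/2 = 4.55 ft; q_2 = 1.89 × 3.15 × 4.55 = 27.09 ft³/s
w_3 = (10.6 − 4.0)/2 = 3.3 ft; q_3 = 1.41 × 2.72 × 3.3 = 12.66 ft³/s
w_4 = (12.1 − 9.1)/2 = 1.5 ft; q_4 = 1.85 × 4.19 × 1.5 = 11.63 ft³/s
w_5 = (17.6 − 10.6)/2 = 3.5 ft; q_5 = 1.58 × 3.60 × 3.5 = 19.91 ft³/s
w_6 = (19.5 − 12.1)/2 = 3.7 ft; q_6 = 0.84 × 1.54 × 3.7 = 4.786 ft³/s
Stations 1, 7 contribute zero (depth or velocity is 0).
Q = Σ qᵢ = 76.07 ft³/s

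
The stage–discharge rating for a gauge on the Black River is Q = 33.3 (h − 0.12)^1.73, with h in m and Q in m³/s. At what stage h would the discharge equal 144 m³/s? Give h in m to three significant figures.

2.45 m

h − h₀ = (Q/C)^(1/b) = (144/33.3)^(1/1.73) = 2.331 m
h = 0.12 + 2.331 = 2.451 m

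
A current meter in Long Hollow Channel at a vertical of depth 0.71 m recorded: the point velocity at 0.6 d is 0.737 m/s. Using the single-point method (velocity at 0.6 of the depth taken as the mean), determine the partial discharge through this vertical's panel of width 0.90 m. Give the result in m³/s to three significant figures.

0.471 m³/s

v̄ = v₀.₆ = 0.737 m/s
q = v̄ × d × w = 0.7370 × 0.71 × 0.90 = 0.4709 m³/s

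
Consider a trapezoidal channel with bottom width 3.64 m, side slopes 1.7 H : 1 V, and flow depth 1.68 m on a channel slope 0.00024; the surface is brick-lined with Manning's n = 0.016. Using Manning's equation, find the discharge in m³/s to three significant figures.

A = (b + z·y)·y = (3.64 + 1.7×1.68)×1.68 = 10.91 m²
P = b + 2y√(1+z²) = 3.64 + 2×1.68×√(1+1.7²) = 10.27 m
R = A/P = 10.91/10.27 = 1.063 m
Q = (1/n)·A·R^(2/3)·S^(1/2) = (1/0.016) × 10.91 × 1.063^(2/3) × 0.00024^(1/2) = 11.01 m³/s

11.0 m³/s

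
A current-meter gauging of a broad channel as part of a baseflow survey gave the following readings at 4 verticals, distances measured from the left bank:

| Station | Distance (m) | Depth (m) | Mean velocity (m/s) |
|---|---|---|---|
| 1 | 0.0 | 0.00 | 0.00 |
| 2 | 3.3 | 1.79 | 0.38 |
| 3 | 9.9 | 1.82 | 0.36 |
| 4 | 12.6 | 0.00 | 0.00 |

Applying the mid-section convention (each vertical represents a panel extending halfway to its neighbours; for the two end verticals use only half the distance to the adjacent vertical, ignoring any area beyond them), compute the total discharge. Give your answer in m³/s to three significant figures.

w_2 = (9.9 − 0.0)/2 = 4.95 m; q_2 = 0.38 × 1.79 × 4.95 = 3.367 m³/s
w_3 = (12.6 − 3.3)/2 = 4.65 m; q_3 = 0.36 × 1.82 × 4.65 = 3.047 m³/s
Stations 1, 4 contribute zero (depth or velocity is 0).
Q = Σ qᵢ = 6.414 m³/s

6.41 m³/s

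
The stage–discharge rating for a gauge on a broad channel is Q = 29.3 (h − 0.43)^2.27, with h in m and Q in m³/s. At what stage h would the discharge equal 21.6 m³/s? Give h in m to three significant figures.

1.30 m

h − h₀ = (Q/C)^(1/b) = (21.6/29.3)^(1/2.27) = 0.8743 m
h = 0.43 + 0.8743 = 1.304 m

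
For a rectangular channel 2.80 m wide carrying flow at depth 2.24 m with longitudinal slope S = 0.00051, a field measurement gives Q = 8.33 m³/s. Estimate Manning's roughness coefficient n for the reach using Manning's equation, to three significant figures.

A = b·y = 2.80 × 2.24 = 6.272 m²
P = b + 2y = 2.80 + 2×2.24 = 7.280 m
R = A/P = 6.272/7.280 = 0.8615 m
n = (1/Q)·A·R^(2/3)·S^(1/2) = (1/8.33) × 6.272 × 0.9054 × 0.02258 = 0.01540

0.0154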